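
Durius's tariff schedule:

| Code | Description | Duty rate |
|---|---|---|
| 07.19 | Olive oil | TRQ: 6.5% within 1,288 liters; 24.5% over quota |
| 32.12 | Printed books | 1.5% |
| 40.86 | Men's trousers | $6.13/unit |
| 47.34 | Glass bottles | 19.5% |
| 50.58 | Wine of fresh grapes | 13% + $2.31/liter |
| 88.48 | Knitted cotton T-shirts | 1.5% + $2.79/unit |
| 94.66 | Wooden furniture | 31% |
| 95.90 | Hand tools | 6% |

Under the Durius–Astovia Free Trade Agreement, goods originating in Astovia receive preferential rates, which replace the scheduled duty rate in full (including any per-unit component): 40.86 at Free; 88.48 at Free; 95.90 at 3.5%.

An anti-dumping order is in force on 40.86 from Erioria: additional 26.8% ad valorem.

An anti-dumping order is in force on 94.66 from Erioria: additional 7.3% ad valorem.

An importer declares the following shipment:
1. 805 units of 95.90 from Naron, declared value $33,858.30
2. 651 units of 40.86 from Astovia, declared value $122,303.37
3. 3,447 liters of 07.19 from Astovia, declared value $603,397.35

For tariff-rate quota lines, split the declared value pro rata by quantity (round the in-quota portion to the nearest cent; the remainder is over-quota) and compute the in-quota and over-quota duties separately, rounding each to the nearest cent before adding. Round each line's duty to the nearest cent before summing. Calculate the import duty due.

$109,280.26

Line 1 (95.90, Naron, 805 units, $33,858.30):
Base rate for 95.90 is 6%.
95.90 has an FTA preferential rate, but origin Naron is not Astovia; base rate stands.
Duty = $33,858.30 × 6% = $2,031.50.
Line 2 (40.86, Astovia, 651 units, $122,303.37):
Base rate for 40.86 is $6.13/unit.
Origin Astovia qualifies under the Durius–Astovia agreement and 40.86 is covered: preferential rate Free applies instead.
The additional-duty order on 40.86 targets Erioria, not Astovia; it does not apply.
Duty = $122,303.37 × 0% = $0.00.
Line 3 (07.19, Astovia, 3,447 liters, $603,397.35):
Code 07.19 is under a tariff-rate quota (threshold 1,288 liters). In-quota: 1,288 liters at 6.5%; over-quota: 2,159 liters at 24.5%.
Pro-rata value split: in-quota = $603,397.35 × 1,288/3,447 = $225,464.40; over-quota = $603,397.35 − $225,464.40 = $377,932.95.
In-quota duty = $225,464.40 × 6.5% = $14,655.19. Over-quota duty = $377,932.95 × 24.5% = $92,593.57.
Line duty = $14,655.19 + $92,593.57 = $107,248.76.
Total = $2,031.50 + $0.00 + $107,248.76 = $109,280.26.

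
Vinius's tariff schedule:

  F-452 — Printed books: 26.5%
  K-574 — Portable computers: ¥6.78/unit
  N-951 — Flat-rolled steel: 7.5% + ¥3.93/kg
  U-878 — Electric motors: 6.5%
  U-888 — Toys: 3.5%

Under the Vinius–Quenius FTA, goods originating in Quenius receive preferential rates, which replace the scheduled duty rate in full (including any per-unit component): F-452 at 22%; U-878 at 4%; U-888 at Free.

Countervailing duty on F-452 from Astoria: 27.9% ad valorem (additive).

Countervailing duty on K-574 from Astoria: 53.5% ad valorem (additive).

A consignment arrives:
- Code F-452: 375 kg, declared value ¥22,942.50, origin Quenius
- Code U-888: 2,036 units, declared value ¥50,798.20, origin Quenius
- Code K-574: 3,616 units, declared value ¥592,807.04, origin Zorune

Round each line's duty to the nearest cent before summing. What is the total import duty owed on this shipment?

¥29,563.83

Line 1 (F-452, Quenius, 375 kg, ¥22,942.50):
Base rate for F-452 is 26.5%.
Origin Quenius qualifies under the Vinius–Quenius agreement and F-452 is covered: preferential rate 22% applies instead.
The additional-duty order on F-452 targets Astoria, not Quenius; it does not apply.
Duty = ¥22,942.50 × 22% = ¥5,047.35.
Line 2 (U-888, Quenius, 2,036 units, ¥50,798.20):
Base rate for U-888 is 3.5%.
Origin Quenius qualifies under the Vinius–Quenius agreement and U-888 is covered: preferential rate Free applies instead.
Duty = ¥50,798.20 × 0% = ¥0.00.
Line 3 (K-574, Zorune, 3,616 units, ¥592,807.04):
Base rate for K-574 is ¥6.78/unit.
The additional-duty order on K-574 targets Astoria, not Zorune; it does not apply.
Duty = 3,616 × ¥6.78 = ¥24,516.48.
Total = ¥5,047.35 + ¥0.00 + ¥24,516.48 = ¥29,563.83.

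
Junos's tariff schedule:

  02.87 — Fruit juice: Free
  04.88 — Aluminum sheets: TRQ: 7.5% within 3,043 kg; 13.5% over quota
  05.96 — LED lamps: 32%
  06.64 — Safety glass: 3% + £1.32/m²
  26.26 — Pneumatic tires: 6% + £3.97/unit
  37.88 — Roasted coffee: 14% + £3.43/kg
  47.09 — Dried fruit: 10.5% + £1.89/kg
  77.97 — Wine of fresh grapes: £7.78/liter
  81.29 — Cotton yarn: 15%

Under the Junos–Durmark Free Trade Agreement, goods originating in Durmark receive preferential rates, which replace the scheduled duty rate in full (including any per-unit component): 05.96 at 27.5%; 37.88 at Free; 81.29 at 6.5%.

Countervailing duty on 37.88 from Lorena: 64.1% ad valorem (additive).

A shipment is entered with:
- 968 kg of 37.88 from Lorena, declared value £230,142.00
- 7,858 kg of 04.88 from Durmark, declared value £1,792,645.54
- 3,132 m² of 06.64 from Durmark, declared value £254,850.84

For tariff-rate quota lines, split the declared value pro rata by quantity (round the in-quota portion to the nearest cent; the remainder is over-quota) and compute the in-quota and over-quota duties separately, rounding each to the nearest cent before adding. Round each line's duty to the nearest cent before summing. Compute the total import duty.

£395,196.08

Line 1 (37.88, Lorena, 968 kg, £230,142.00):
Base rate for 37.88 is 14% + £3.43/kg.
37.88 has an FTA preferential rate, but origin Lorena is not Durmark; base rate stands.
Additional duty on 37.88 from Lorena: +64.1%. Applied ad valorem rate: 14% + 64.1% = 78.1%.
Duty = £230,142.00 × 78.1% + 968 × £3.43 = £183,061.14.
Line 2 (04.88, Durmark, 7,858 kg, £1,792,645.54):
Code 04.88 is under a tariff-rate quota (threshold 3,043 kg). In-quota: 3,043 kg at 7.5%; over-quota: 4,815 kg at 13.5%.
Pro-rata value split: in-quota = £1,792,645.54 × 3,043/7,858 = £694,199.59; over-quota = £1,792,645.54 − £694,199.59 = £1,098,445.95.
In-quota duty = £694,199.59 × 7.5% = £52,064.97. Over-quota duty = £1,098,445.95 × 13.5% = £148,290.20.
Line duty = £52,064.97 + £148,290.20 = £200,355.17.
Line 3 (06.64, Durmark, 3,132 m², £254,850.84):
Base rate for 06.64 is 3% + £1.32/m².
Origin Durmark is the FTA partner but 06.64 is not on the preference list; base rate stands.
Duty = £254,850.84 × 3% + 3,132 × £1.32 = £11,779.77.
Total = £183,061.14 + £200,355.17 + £11,779.77 = £395,196.08.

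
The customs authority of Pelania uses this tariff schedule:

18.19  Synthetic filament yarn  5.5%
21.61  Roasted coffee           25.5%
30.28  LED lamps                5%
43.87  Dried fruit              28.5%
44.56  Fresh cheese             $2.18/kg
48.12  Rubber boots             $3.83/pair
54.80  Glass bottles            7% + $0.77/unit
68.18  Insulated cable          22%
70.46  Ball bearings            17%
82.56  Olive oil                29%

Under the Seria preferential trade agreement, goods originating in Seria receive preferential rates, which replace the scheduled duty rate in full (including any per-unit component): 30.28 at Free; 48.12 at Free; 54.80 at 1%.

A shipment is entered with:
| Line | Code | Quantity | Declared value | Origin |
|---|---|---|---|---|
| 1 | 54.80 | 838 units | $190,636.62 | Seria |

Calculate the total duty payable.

$1,906.37

Line 1 (54.80, Seria, 838 units, $190,636.62):
Base rate for 54.80 is 7% + $0.77/unit.
Origin Seria qualifies under the Pelania–Seria agreement and 54.80 is covered: preferential rate 1% applies instead.
Duty = $190,636.62 × 1% = $1,906.37.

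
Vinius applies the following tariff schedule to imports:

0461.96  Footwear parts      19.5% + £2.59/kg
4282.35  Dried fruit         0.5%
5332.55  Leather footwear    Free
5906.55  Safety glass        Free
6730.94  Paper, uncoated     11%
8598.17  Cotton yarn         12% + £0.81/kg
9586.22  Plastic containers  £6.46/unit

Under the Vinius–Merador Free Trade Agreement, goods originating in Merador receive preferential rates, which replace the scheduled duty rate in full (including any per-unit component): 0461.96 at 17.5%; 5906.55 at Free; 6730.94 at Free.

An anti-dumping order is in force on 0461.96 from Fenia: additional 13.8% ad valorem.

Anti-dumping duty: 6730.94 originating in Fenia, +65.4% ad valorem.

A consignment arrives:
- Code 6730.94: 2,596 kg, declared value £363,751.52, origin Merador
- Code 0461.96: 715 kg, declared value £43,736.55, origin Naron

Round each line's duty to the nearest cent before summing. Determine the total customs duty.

£10,380.48

Line 1 (6730.94, Merador, 2,596 kg, £363,751.52):
Base rate for 6730.94 is 11%.
Origin Merador qualifies under the Vinius–Merador agreement and 6730.94 is covered: preferential rate Free applies instead.
The additional-duty order on 6730.94 targets Fenia, not Merador; it does not apply.
Duty = £363,751.52 × 0% = £0.00.
Line 2 (0461.96, Naron, 715 kg, £43,736.55):
Base rate for 0461.96 is 19.5% + £2.59/kg.
0461.96 has an FTA preferential rate, but origin Naron is not Merador; base rate stands.
The additional-duty order on 0461.96 targets Fenia, not Naron; it does not apply.
Duty = £43,736.55 × 19.5% + 715 × £2.59 = £10,380.48.
Total = £0.00 + £10,380.48 = £10,380.48.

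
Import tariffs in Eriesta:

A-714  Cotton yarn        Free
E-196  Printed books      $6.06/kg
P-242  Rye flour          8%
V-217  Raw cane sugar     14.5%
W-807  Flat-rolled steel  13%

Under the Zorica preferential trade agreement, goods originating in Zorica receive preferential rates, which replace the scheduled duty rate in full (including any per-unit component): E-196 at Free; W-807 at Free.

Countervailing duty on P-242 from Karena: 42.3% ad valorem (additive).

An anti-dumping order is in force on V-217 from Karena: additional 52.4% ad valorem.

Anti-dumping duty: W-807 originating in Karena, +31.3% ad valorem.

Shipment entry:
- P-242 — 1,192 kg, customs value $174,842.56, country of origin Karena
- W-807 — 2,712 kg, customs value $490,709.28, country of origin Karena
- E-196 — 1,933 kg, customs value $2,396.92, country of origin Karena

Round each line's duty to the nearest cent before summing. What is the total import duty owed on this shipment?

Line 1 (P-242, Karena, 1,192 kg, $174,842.56):
Base rate for P-242 is 8%.
Additional duty on P-242 from Karena: +42.3%. Applied ad valorem rate: 8% + 42.3% = 50.3%.
Duty = $174,842.56 × 50.3% = $87,945.81.
Line 2 (W-807, Karena, 2,712 kg, $490,709.28):
Base rate for W-807 is 13%.
W-807 has an FTA preferential rate, but origin Karena is not Zorica; base rate stands.
Additional duty on W-807 from Karena: +31.3%. Applied ad valorem rate: 13% + 31.3% = 44.3%.
Duty = $490,709.28 × 44.3% = $217,384.21.
Line 3 (E-196, Karena, 1,933 kg, $2,396.92):
Base rate for E-196 is $6.06/kg.
E-196 has an FTA preferential rate, but origin Karena is not Zorica; base rate stands.
Duty = 1,933 × $6.06 = $11,713.98.
Total = $87,945.81 + $217,384.21 + $11,713.98 = $317,044.00.

$317,044.00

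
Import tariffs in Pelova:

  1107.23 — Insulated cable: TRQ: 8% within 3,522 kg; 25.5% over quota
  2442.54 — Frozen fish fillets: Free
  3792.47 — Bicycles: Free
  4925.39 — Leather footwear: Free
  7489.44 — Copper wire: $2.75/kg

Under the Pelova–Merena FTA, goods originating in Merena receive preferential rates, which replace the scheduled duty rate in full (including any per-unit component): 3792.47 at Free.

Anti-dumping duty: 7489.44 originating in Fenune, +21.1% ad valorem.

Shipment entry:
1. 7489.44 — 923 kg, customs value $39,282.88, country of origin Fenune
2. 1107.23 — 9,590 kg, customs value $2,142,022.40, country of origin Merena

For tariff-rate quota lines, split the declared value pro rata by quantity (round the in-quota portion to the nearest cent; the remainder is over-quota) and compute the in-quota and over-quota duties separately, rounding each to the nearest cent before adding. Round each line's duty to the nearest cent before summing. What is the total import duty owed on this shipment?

Line 1 (7489.44, Fenune, 923 kg, $39,282.88):
Base rate for 7489.44 is $2.75/kg.
Additional duty on 7489.44 from Fenune: +21.1% ad valorem. Applied ad valorem rate = 21.1%.
Duty = $39,282.88 × 21.1% + 923 × $2.75 = $10,826.94.
Line 2 (1107.23, Merena, 9,590 kg, $2,142,022.40):
Code 1107.23 is under a tariff-rate quota (threshold 3,522 kg). In-quota: 3,522 kg at 8%; over-quota: 6,068 kg at 25.5%.
Pro-rata value split: in-quota = $2,142,022.40 × 3,522/9,590 = $786,673.92; over-quota = $2,142,022.40 − $786,673.92 = $1,355,348.48.
In-quota duty = $786,673.92 × 8% = $62,933.91. Over-quota duty = $1,355,348.48 × 25.5% = $345,613.86.
Line duty = $62,933.91 + $345,613.86 = $408,547.77.
Total = $10,826.94 + $408,547.77 = $419,374.71.

$419,374.71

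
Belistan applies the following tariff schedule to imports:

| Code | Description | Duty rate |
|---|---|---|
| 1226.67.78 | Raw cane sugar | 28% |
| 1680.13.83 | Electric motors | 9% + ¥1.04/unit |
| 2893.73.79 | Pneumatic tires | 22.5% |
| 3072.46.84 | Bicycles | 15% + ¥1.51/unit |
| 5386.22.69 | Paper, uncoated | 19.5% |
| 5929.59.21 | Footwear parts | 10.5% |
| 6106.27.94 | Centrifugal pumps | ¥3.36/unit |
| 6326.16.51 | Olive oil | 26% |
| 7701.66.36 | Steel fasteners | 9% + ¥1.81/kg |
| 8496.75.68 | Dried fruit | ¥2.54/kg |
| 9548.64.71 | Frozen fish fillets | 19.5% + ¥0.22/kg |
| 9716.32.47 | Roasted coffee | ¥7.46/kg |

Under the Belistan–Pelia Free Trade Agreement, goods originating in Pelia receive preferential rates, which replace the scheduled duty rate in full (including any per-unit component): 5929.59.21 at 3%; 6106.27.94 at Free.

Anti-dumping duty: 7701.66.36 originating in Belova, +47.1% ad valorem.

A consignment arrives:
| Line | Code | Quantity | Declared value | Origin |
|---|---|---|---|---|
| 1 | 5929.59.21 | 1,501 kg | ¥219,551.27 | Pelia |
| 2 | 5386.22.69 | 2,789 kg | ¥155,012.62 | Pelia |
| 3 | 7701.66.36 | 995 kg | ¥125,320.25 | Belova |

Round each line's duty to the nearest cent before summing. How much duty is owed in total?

¥108,919.61

Line 1 (5929.59.21, Pelia, 1,501 kg, ¥219,551.27):
Base rate for 5929.59.21 is 10.5%.
Origin Pelia qualifies under the Belistan–Pelia agreement and 5929.59.21 is covered: preferential rate 3% applies instead.
Duty = ¥219,551.27 × 3% = ¥6,586.54.
Line 2 (5386.22.69, Pelia, 2,789 kg, ¥155,012.62):
Base rate for 5386.22.69 is 19.5%.
Origin Pelia is the FTA partner but 5386.22.69 is not on the preference list; base rate stands.
Duty = ¥155,012.62 × 19.5% = ¥30,227.46.
Line 3 (7701.66.36, Belova, 995 kg, ¥125,320.25):
Base rate for 7701.66.36 is 9% + ¥1.81/kg.
Additional duty on 7701.66.36 from Belova: +47.1%. Applied ad valorem rate: 9% + 47.1% = 56.1%.
Duty = ¥125,320.25 × 56.1% + 995 × ¥1.81 = ¥72,105.61.
Total = ¥6,586.54 + ¥30,227.46 + ¥72,105.61 = ¥108,919.61.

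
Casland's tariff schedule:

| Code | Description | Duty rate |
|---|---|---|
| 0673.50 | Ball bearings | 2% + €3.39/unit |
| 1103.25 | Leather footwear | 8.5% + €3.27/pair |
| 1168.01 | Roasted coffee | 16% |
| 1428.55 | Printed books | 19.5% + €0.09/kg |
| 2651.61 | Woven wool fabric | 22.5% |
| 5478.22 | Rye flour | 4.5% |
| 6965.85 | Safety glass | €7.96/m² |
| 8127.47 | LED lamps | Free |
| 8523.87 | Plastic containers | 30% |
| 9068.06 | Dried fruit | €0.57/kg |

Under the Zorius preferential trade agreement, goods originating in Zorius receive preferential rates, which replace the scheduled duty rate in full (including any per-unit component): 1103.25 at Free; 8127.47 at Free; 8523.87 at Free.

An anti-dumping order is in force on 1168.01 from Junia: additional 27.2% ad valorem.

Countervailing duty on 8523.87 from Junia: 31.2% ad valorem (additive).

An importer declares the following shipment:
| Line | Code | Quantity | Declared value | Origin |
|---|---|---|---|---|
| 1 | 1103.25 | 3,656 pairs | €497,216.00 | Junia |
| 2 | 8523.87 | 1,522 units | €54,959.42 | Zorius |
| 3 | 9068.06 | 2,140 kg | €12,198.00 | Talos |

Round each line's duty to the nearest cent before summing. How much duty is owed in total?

€55,438.28

Line 1 (1103.25, Junia, 3,656 pairs, €497,216.00):
Base rate for 1103.25 is 8.5% + €3.27/pair.
1103.25 has an FTA preferential rate, but origin Junia is not Zorius; base rate stands.
Duty = €497,216.00 × 8.5% + 3,656 × €3.27 = €54,218.48.
Line 2 (8523.87, Zorius, 1,522 units, €54,959.42):
Base rate for 8523.87 is 30%.
Origin Zorius qualifies under the Casland–Zorius agreement and 8523.87 is covered: preferential rate Free applies instead.
The additional-duty order on 8523.87 targets Junia, not Zorius; it does not apply.
Duty = €54,959.42 × 0% = €0.00.
Line 3 (9068.06, Talos, 2,140 kg, €12,198.00):
Base rate for 9068.06 is €0.57/kg.
Duty = 2,140 × €0.57 = €1,219.80.
Total = €54,218.48 + €0.00 + €1,219.80 = €55,438.28.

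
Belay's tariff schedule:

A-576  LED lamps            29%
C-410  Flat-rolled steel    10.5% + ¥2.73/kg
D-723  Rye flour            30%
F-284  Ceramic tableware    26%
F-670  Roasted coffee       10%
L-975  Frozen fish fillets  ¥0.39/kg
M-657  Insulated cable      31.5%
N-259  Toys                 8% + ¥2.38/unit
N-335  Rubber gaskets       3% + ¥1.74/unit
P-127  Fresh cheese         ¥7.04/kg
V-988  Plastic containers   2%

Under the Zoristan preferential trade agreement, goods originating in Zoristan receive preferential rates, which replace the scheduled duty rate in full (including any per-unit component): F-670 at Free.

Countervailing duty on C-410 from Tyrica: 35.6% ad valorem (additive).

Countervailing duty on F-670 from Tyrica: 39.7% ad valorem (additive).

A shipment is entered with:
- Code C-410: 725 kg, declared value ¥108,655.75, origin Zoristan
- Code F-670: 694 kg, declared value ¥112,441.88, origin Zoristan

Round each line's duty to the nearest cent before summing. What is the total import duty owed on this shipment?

Line 1 (C-410, Zoristan, 725 kg, ¥108,655.75):
Base rate for C-410 is 10.5% + ¥2.73/kg.
Origin Zoristan is the FTA partner but C-410 is not on the preference list; base rate stands.
The additional-duty order on C-410 targets Tyrica, not Zoristan; it does not apply.
Duty = ¥108,655.75 × 10.5% + 725 × ¥2.73 = ¥13,388.10.
Line 2 (F-670, Zoristan, 694 kg, ¥112,441.88):
Base rate for F-670 is 10%.
Origin Zoristan qualifies under the Belay–Zoristan agreement and F-670 is covered: preferential rate Free applies instead.
The additional-duty order on F-670 targets Tyrica, not Zoristan; it does not apply.
Duty = ¥112,441.88 × 0% = ¥0.00.
Total = ¥13,388.10 + ¥0.00 = ¥13,388.10.

¥13,388.10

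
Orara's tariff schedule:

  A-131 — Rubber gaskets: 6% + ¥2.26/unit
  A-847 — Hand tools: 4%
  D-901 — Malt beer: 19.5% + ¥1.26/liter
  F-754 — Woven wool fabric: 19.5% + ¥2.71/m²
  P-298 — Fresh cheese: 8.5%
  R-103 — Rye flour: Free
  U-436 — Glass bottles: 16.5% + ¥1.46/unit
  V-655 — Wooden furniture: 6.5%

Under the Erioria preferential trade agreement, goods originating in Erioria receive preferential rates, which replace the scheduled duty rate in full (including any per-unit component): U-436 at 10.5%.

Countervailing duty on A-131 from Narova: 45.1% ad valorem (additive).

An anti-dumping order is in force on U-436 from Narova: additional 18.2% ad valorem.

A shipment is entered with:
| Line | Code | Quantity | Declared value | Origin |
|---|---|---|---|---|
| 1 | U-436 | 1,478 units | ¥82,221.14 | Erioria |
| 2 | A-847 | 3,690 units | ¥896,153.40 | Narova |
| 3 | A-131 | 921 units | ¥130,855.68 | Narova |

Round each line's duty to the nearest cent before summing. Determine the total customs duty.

Line 1 (U-436, Erioria, 1,478 units, ¥82,221.14):
Base rate for U-436 is 16.5% + ¥1.46/unit.
Origin Erioria qualifies under the Orara–Erioria agreement and U-436 is covered: preferential rate 10.5% applies instead.
The additional-duty order on U-436 targets Narova, not Erioria; it does not apply.
Duty = ¥82,221.14 × 10.5% = ¥8,633.22.
Line 2 (A-847, Narova, 3,690 units, ¥896,153.40):
Base rate for A-847 is 4%.
Duty = ¥896,153.40 × 4% = ¥35,846.14.
Line 3 (A-131, Narova, 921 units, ¥130,855.68):
Base rate for A-131 is 6% + ¥2.26/unit.
Additional duty on A-131 from Narova: +45.1%. Applied ad valorem rate: 6% + 45.1% = 51.1%.
Duty = ¥130,855.68 × 51.1% + 921 × ¥2.26 = ¥68,948.71.
Total = ¥8,633.22 + ¥35,846.14 + ¥68,948.71 = ¥113,428.07.

¥113,428.07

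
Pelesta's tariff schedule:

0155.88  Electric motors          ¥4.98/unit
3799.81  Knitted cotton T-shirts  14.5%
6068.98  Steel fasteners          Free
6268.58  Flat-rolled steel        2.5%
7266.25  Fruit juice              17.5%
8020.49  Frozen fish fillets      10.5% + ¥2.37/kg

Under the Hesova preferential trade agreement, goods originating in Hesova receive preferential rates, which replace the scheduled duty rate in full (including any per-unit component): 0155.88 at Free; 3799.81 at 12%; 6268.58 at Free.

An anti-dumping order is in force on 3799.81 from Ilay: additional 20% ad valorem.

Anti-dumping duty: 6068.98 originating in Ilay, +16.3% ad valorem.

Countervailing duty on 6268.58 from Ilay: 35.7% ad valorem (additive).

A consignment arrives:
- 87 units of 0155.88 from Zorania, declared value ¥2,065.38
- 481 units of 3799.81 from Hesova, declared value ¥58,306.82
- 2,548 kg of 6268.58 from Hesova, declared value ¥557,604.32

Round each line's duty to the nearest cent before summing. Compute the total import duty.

Line 1 (0155.88, Zorania, 87 units, ¥2,065.38):
Base rate for 0155.88 is ¥4.98/unit.
0155.88 has an FTA preferential rate, but origin Zorania is not Hesova; base rate stands.
Duty = 87 × ¥4.98 = ¥433.26.
Line 2 (3799.81, Hesova, 481 units, ¥58,306.82):
Base rate for 3799.81 is 14.5%.
Origin Hesova qualifies under the Pelesta–Hesova agreement and 3799.81 is covered: preferential rate 12% applies instead.
The additional-duty order on 3799.81 targets Ilay, not Hesova; it does not apply.
Duty = ¥58,306.82 × 12% = ¥6,996.82.
Line 3 (6268.58, Hesova, 2,548 kg, ¥557,604.32):
Base rate for 6268.58 is 2.5%.
Origin Hesova qualifies under the Pelesta–Hesova agreement and 6268.58 is covered: preferential rate Free applies instead.
The additional-duty order on 6268.58 targets Ilay, not Hesova; it does not apply.
Duty = ¥557,604.32 × 0% = ¥0.00.
Total = ¥433.26 + ¥6,996.82 + ¥0.00 = ¥7,430.08.

¥7,430.08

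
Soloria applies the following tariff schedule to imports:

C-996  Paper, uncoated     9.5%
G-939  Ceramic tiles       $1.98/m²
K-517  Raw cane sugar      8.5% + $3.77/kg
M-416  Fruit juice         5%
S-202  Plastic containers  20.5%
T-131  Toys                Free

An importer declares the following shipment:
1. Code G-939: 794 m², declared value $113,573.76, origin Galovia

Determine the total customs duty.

$1,572.12

Line 1 (G-939, Galovia, 794 m², $113,573.76):
Base rate for G-939 is $1.98/m².
Duty = 794 × $1.98 = $1,572.12.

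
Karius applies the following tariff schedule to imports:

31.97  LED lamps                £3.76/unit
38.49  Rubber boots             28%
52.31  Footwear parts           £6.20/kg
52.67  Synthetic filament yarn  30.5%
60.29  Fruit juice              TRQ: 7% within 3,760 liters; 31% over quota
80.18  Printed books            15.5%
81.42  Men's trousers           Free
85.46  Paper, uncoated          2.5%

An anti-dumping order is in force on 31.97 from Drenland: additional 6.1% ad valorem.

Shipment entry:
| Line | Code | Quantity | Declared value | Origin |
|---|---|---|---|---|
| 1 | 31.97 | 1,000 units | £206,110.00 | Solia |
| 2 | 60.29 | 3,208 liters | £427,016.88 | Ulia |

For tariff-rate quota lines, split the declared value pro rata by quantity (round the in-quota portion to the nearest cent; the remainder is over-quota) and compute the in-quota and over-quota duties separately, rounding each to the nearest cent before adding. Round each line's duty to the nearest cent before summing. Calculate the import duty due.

Line 1 (31.97, Solia, 1,000 units, £206,110.00):
Base rate for 31.97 is £3.76/unit.
The additional-duty order on 31.97 targets Drenland, not Solia; it does not apply.
Duty = 1,000 × £3.76 = £3,760.00.
Line 2 (60.29, Ulia, 3,208 liters, £427,016.88):
Code 60.29 is under a tariff-rate quota (threshold 3,760 liters). Quantity 3,208 liters is within the quota, so the in-quota rate 7% applies to the full value.
Duty = £427,016.88 × 7% = £29,891.18.
Total = £3,760.00 + £29,891.18 = £33,651.18.

£33,651.18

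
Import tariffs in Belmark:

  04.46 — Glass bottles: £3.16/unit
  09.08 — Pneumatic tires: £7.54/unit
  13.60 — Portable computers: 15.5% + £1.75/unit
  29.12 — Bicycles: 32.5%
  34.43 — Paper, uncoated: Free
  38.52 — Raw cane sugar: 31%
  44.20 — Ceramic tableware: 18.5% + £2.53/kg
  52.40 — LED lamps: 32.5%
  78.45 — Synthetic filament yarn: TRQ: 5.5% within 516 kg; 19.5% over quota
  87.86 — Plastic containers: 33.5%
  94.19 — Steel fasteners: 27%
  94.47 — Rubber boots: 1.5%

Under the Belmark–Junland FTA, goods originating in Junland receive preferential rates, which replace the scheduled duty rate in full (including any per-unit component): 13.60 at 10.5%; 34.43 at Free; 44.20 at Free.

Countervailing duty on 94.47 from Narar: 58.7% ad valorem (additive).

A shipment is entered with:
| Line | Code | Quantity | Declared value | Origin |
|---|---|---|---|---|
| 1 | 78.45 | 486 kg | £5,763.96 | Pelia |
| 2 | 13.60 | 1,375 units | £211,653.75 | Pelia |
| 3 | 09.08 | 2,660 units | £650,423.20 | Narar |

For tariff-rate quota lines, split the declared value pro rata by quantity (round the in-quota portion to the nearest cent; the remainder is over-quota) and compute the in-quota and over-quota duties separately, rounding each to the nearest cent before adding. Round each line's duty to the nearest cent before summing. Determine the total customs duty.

Line 1 (78.45, Pelia, 486 kg, £5,763.96):
Code 78.45 is under a tariff-rate quota (threshold 516 kg). Quantity 486 kg is within the quota, so the in-quota rate 5.5% applies to the full value.
Duty = £5,763.96 × 5.5% = £317.02.
Line 2 (13.60, Pelia, 1,375 units, £211,653.75):
Base rate for 13.60 is 15.5% + £1.75/unit.
13.60 has an FTA preferential rate, but origin Pelia is not Junland; base rate stands.
Duty = £211,653.75 × 15.5% + 1,375 × £1.75 = £35,212.58.
Line 3 (09.08, Narar, 2,660 units, £650,423.20):
Base rate for 09.08 is £7.54/unit.
Duty = 2,660 × £7.54 = £20,056.40.
Total = £317.02 + £35,212.58 + £20,056.40 = £55,586.00.

£55,586.00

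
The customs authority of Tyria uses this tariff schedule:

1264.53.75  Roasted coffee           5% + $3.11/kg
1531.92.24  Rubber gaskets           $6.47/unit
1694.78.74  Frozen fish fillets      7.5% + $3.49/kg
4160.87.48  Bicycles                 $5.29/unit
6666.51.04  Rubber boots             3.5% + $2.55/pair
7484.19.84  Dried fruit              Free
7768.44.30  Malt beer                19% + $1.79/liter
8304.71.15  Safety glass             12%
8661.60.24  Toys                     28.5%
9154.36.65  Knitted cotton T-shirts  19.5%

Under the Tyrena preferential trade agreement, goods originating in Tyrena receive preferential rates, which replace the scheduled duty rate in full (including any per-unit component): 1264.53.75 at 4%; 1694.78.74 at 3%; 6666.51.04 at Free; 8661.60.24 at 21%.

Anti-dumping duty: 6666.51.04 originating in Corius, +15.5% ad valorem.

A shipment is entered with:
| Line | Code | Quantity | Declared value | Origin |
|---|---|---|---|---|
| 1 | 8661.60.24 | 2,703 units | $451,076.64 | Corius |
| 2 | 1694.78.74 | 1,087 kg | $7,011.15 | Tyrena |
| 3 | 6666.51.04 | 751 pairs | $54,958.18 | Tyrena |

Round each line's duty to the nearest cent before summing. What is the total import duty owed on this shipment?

Line 1 (8661.60.24, Corius, 2,703 units, $451,076.64):
Base rate for 8661.60.24 is 28.5%.
8661.60.24 has an FTA preferential rate, but origin Corius is not Tyrena; base rate stands.
Duty = $451,076.64 × 28.5% = $128,556.84.
Line 2 (1694.78.74, Tyrena, 1,087 kg, $7,011.15):
Base rate for 1694.78.74 is 7.5% + $3.49/kg.
Origin Tyrena qualifies under the Tyria–Tyrena agreement and 1694.78.74 is covered: preferential rate 3% applies instead.
Duty = $7,011.15 × 3% = $210.33.
Line 3 (6666.51.04, Tyrena, 751 pairs, $54,958.18):
Base rate for 6666.51.04 is 3.5% + $2.55/pair.
Origin Tyrena qualifies under the Tyria–Tyrena agreement and 6666.51.04 is covered: preferential rate Free applies instead.
The additional-duty order on 6666.51.04 targets Corius, not Tyrena; it does not apply.
Duty = $54,958.18 × 0% = $0.00.
Total = $128,556.84 + $210.33 + $0.00 = $128,767.17.

$128,767.17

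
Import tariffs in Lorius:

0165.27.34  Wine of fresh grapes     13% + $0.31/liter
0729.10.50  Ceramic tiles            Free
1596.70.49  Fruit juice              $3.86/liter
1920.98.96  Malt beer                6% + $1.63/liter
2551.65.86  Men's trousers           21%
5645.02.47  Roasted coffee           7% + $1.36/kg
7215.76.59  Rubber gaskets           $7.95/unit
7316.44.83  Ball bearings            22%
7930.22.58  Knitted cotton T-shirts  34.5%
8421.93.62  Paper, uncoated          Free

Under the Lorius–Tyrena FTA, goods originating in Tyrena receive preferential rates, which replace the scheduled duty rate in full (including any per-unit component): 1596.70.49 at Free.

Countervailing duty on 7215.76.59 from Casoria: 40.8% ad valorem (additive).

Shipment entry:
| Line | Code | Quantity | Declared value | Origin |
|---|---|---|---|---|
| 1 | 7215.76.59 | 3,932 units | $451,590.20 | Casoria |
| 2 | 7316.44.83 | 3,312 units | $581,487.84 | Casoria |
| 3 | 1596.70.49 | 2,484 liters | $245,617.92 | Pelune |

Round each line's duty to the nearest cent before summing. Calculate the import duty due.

Line 1 (7215.76.59, Casoria, 3,932 units, $451,590.20):
Base rate for 7215.76.59 is $7.95/unit.
Additional duty on 7215.76.59 from Casoria: +40.8% ad valorem. Applied ad valorem rate = 40.8%.
Duty = $451,590.20 × 40.8% + 3,932 × $7.95 = $215,508.20.
Line 2 (7316.44.83, Casoria, 3,312 units, $581,487.84):
Base rate for 7316.44.83 is 22%.
Duty = $581,487.84 × 22% = $127,927.32.
Line 3 (1596.70.49, Pelune, 2,484 liters, $245,617.92):
Base rate for 1596.70.49 is $3.86/liter.
1596.70.49 has an FTA preferential rate, but origin Pelune is not Tyrena; base rate stands.
Duty = 2,484 × $3.86 = $9,588.24.
Total = $215,508.20 + $127,927.32 + $9,588.24 = $353,023.76.

$353,023.76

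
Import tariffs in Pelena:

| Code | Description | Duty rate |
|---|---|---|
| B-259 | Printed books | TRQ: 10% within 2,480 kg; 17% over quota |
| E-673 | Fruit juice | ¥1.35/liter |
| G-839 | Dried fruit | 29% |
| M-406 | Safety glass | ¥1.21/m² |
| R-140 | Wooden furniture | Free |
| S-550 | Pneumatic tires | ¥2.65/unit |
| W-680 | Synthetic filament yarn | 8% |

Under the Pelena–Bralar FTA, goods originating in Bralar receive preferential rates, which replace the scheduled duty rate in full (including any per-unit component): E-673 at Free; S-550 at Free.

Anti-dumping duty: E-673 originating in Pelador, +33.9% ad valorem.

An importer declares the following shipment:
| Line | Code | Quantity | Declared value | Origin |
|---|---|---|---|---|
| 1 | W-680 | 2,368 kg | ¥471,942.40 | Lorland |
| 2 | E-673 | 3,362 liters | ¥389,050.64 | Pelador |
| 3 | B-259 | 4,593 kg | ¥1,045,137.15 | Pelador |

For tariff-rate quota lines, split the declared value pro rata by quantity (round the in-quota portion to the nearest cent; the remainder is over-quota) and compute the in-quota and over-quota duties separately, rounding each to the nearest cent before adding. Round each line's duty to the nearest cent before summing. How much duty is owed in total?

¥312,352.90

Line 1 (W-680, Lorland, 2,368 kg, ¥471,942.40):
Base rate for W-680 is 8%.
Duty = ¥471,942.40 × 8% = ¥37,755.39.
Line 2 (E-673, Pelador, 3,362 liters, ¥389,050.64):
Base rate for E-673 is ¥1.35/liter.
E-673 has an FTA preferential rate, but origin Pelador is not Bralar; base rate stands.
Additional duty on E-673 from Pelador: +33.9% ad valorem. Applied ad valorem rate = 33.9%.
Duty = ¥389,050.64 × 33.9% + 3,362 × ¥1.35 = ¥136,426.87.
Line 3 (B-259, Pelador, 4,593 kg, ¥1,045,137.15):
Code B-259 is under a tariff-rate quota (threshold 2,480 kg). In-quota: 2,480 kg at 10%; over-quota: 2,113 kg at 17%.
Pro-rata value split: in-quota = ¥1,045,137.15 × 2,480/4,593 = ¥564,324.00; over-quota = ¥1,045,137.15 − ¥564,324.00 = ¥480,813.15.
In-quota duty = ¥564,324.00 × 10% = ¥56,432.40. Over-quota duty = ¥480,813.15 × 17% = ¥81,738.24.
Line duty = ¥56,432.40 + ¥81,738.24 = ¥138,170.64.
Total = ¥37,755.39 + ¥136,426.87 + ¥138,170.64 = ¥312,352.90.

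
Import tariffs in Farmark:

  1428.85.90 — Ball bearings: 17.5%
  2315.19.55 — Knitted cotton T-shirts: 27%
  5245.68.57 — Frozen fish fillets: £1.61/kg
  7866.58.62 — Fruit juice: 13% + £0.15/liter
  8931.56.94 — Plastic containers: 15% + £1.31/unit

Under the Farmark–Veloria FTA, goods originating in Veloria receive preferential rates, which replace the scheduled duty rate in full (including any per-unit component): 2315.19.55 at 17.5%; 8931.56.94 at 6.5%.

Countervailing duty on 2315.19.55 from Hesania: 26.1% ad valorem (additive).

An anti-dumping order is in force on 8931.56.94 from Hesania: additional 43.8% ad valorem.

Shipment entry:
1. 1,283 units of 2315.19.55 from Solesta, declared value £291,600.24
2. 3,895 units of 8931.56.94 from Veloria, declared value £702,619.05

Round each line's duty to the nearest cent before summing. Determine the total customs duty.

£124,402.30

Line 1 (2315.19.55, Solesta, 1,283 units, £291,600.24):
Base rate for 2315.19.55 is 27%.
2315.19.55 has an FTA preferential rate, but origin Solesta is not Veloria; base rate stands.
The additional-duty order on 2315.19.55 targets Hesania, not Solesta; it does not apply.
Duty = £291,600.24 × 27% = £78,732.06.
Line 2 (8931.56.94, Veloria, 3,895 units, £702,619.05):
Base rate for 8931.56.94 is 15% + £1.31/unit.
Origin Veloria qualifies under the Farmark–Veloria agreement and 8931.56.94 is covered: preferential rate 6.5% applies instead.
The additional-duty order on 8931.56.94 targets Hesania, not Veloria; it does not apply.
Duty = £702,619.05 × 6.5% = £45,670.24.
Total = £78,732.06 + £45,670.24 = £124,402.30.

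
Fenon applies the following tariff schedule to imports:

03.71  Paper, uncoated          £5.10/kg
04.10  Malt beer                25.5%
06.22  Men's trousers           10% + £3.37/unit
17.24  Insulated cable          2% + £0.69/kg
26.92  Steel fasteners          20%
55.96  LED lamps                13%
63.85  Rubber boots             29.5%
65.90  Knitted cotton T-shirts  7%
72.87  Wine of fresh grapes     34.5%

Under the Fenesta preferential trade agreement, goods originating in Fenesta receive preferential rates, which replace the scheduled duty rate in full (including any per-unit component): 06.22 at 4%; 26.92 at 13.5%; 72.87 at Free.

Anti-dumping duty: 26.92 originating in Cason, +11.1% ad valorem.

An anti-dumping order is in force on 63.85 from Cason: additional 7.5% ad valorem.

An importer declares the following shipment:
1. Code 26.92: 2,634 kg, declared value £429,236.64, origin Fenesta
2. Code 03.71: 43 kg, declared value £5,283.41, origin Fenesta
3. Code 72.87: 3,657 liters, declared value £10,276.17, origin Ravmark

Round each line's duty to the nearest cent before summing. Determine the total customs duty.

£61,711.53

Line 1 (26.92, Fenesta, 2,634 kg, £429,236.64):
Base rate for 26.92 is 20%.
Origin Fenesta qualifies under the Fenon–Fenesta agreement and 26.92 is covered: preferential rate 13.5% applies instead.
The additional-duty order on 26.92 targets Cason, not Fenesta; it does not apply.
Duty = £429,236.64 × 13.5% = £57,946.95.
Line 2 (03.71, Fenesta, 43 kg, £5,283.41):
Base rate for 03.71 is £5.10/kg.
Origin Fenesta is the FTA partner but 03.71 is not on the preference list; base rate stands.
Duty = 43 × £5.10 = £219.30.
Line 3 (72.87, Ravmark, 3,657 liters, £10,276.17):
Base rate for 72.87 is 34.5%.
72.87 has an FTA preferential rate, but origin Ravmark is not Fenesta; base rate stands.
Duty = £10,276.17 × 34.5% = £3,545.28.
Total = £57,946.95 + £219.30 + £3,545.28 = £61,711.53.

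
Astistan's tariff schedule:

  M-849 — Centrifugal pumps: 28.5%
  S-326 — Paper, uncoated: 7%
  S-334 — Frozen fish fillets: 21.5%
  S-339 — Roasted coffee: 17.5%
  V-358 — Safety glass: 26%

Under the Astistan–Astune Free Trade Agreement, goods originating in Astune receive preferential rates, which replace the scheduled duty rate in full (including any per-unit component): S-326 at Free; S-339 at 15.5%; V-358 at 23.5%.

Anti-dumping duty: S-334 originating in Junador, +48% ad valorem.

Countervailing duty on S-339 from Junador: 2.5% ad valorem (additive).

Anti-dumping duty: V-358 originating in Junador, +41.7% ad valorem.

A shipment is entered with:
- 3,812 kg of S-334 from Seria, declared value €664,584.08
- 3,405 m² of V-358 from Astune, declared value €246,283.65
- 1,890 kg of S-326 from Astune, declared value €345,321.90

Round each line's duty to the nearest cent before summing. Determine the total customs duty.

€200,762.24

Line 1 (S-334, Seria, 3,812 kg, €664,584.08):
Base rate for S-334 is 21.5%.
The additional-duty order on S-334 targets Junador, not Seria; it does not apply.
Duty = €664,584.08 × 21.5% = €142,885.58.
Line 2 (V-358, Astune, 3,405 m², €246,283.65):
Base rate for V-358 is 26%.
Origin Astune qualifies under the Astistan–Astune agreement and V-358 is covered: preferential rate 23.5% applies instead.
The additional-duty order on V-358 targets Junador, not Astune; it does not apply.
Duty = €246,283.65 × 23.5% = €57,876.66.
Line 3 (S-326, Astune, 1,890 kg, €345,321.90):
Base rate for S-326 is 7%.
Origin Astune qualifies under the Astistan–Astune agreement and S-326 is covered: preferential rate Free applies instead.
Duty = €345,321.90 × 0% = €0.00.
Total = €142,885.58 + €57,876.66 + €0.00 = €200,762.24.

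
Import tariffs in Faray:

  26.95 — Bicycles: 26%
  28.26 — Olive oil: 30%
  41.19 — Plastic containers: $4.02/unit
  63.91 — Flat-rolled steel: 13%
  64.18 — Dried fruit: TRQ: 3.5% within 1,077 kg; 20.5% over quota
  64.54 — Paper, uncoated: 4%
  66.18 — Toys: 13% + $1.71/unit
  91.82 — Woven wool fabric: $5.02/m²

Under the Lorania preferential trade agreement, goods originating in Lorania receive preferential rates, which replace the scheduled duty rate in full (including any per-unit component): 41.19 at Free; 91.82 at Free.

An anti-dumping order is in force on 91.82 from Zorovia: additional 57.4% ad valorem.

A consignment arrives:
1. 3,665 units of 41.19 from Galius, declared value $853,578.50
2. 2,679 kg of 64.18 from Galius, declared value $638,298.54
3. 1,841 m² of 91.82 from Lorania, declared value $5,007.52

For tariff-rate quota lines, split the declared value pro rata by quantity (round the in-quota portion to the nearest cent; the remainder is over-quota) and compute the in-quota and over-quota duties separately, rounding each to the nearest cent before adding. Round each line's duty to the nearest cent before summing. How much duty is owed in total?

$101,961.48

Line 1 (41.19, Galius, 3,665 units, $853,578.50):
Base rate for 41.19 is $4.02/unit.
41.19 has an FTA preferential rate, but origin Galius is not Lorania; base rate stands.
Duty = 3,665 × $4.02 = $14,733.30.
Line 2 (64.18, Galius, 2,679 kg, $638,298.54):
Code 64.18 is under a tariff-rate quota (threshold 1,077 kg). In-quota: 1,077 kg at 3.5%; over-quota: 1,602 kg at 20.5%.
Pro-rata value split: in-quota = $638,298.54 × 1,077/2,679 = $256,606.02; over-quota = $638,298.54 − $256,606.02 = $381,692.52.
In-quota duty = $256,606.02 × 3.5% = $8,981.21. Over-quota duty = $381,692.52 × 20.5% = $78,246.97.
Line duty = $8,981.21 + $78,246.97 = $87,228.18.
Line 3 (91.82, Lorania, 1,841 m², $5,007.52):
Base rate for 91.82 is $5.02/m².
Origin Lorania qualifies under the Faray–Lorania agreement and 91.82 is covered: preferential rate Free applies instead.
The additional-duty order on 91.82 targets Zorovia, not Lorania; it does not apply.
Duty = $5,007.52 × 0% = $0.00.
Total = $14,733.30 + $87,228.18 + $0.00 = $101,961.48.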